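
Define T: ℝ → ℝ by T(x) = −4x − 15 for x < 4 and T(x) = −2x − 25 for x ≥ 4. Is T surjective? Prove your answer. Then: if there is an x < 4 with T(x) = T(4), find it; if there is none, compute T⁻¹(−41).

8

Both pieces are strictly decreasing (slopes −4 and −2), so each is injective on its own interval.
The left piece maps (−∞, 4) onto (−31, ∞); the right piece maps [4, ∞) onto (−∞, −33].
The union (−31, ∞) ∪ (−∞, −33] omits the interval between −31 and −33; in particular −31 has no preimage. So T is not surjective.
Because the two images are disjoint, no x < 4 has T(x) = T(4), so we compute T⁻¹(−41): −41 lies in (−∞, −33], so solve −2x − 25 = −41: x = (−41 + 25)/(−2) = 8.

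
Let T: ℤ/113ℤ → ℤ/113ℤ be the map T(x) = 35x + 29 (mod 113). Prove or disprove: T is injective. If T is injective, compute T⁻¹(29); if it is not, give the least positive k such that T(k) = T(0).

0

Suppose T(a) = T(b) in ℤ/113ℤ. Then 35a + 29 ≡ 35b + 29 (mod 113), so 35(a − b) ≡ 0 (mod 113).
Since gcd(35, 113) = 1, 35 is invertible modulo 113, hence a − b ≡ 0 (mod 113), i.e. a = b.
Therefore T is injective.
We now compute 35⁻¹ mod 113 explicitly. Euclid's algorithm: 113 = 3·35 + 8, 35 = 4·8 + 3, 8 = 2·3 + 2, 3 = 1·2 + 1; back-substituting gives 1 = 42·35 − 13·113, so 35⁻¹ ≡ 42 (mod 113).
Since T is injective, we compute T⁻¹(29): solve 35x + 29 ≡ 29 (mod 113), i.e. 35x ≡ 0 (mod 113).
Multiplying by 35⁻¹ = 42 gives x ≡ 42·0 = 0 ≡ 0 (mod 113).
Check: T(0) = 35·0 + 29 = 29 ≡ 29 (mod 113).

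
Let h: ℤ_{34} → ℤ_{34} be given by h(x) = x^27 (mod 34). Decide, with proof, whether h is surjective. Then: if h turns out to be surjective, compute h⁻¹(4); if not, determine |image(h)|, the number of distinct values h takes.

30

Computing x^27 mod 34 for each x (by repeated squaring, reducing mod 34 at every step), the values h(0), h(1), …, h(33) are: 0, 1, 8, 7, 30, 11, 22, 31, 2, 15, 20, 29, 6, 21, 10, 9, 16, 17, 18, 25, 24, 13, 28, 5, 14, 19, 32, 3, 12, 23, 4, 27, 26, 33.
Every element of ℤ_{34} appears exactly once in this list, so h is a bijection, and in particular surjective.
Since h is surjective, we read off the preimage of 4 from the same table: h(30) = 4, so h⁻¹(4) = 30.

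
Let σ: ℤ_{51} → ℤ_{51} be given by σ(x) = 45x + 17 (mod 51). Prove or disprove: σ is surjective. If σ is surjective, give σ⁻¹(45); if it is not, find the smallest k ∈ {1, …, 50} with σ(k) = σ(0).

17

Recall that σ is surjective if every y in the codomain equals σ(x) for some x in the domain.
Since gcd(45, 51) = 3, we have 45x ≡ 0 (mod 3) for all x, so σ(x) ≡ 2 (mod 3).
But 0 ≢ 2 (mod 3), so 0 ∈ ℤ_{51} has no preimage. Therefore σ is not surjective.
Since σ is not surjective, we find the least positive k with σ(k) = σ(0): this means 45k ≡ 0 (mod 51), i.e. 51 ∣ 45k. Since gcd(45, 51) = 3, dividing through by 3 this holds exactly when 17 ∣ 15k, and as gcd(15, 17) = 1, exactly when 17 ∣ k.
The smallest positive such k is 17.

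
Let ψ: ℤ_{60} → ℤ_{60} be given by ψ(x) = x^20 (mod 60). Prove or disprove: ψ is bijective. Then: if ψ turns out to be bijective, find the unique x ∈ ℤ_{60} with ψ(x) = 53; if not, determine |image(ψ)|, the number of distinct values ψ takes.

ψ(2): Repeated squaring mod 60: 2^1 ≡ 2, 2^2 ≡ 2² = 4, 2^4 ≡ 4² = 16, 2^8 ≡ 16² = 256 ≡ 16, 2^16 ≡ 16² = 256 ≡ 16. Since 20 = 16 + 4, 2^20 ≡ 16·16: 16·16 = 256 ≡ 16. So 2^20 ≡ 16 (mod 60).
ψ(4): Repeated squaring mod 60: 4^1 ≡ 4, 4^2 ≡ 4² = 16, 4^4 ≡ 16² = 256 ≡ 16, 4^8 ≡ 16² = 256 ≡ 16, 4^16 ≡ 16² = 256 ≡ 16. Since 20 = 16 + 4, 4^20 ≡ 16·16: 16·16 = 256 ≡ 16. So 4^20 ≡ 16 (mod 60).
So ψ(2) = ψ(4) = 16 while 2 ≠ 4, thus ψ is not injective, hence not bijective.
Since ψ is not bijective, we determine |image(ψ)|. Computing x^20 mod 60 for each x (by repeated squaring, reducing mod 60 at every step), the values ψ(0), ψ(1), …, ψ(59) are: 0, 1, 16, 21, 16, 25, 36, 1, 16, 21, 40, 1, 36, 1, 16, 45, 16, 1, 36, 1, 40, 21, 16, 1, 36, 25, 16, 21, 16, 1, 0, 1, 16, 21, 16, 25, 36, 1, 16, 21, 40, 1, 36, 1, 16, 45, 16, 1, 36, 1, 40, 21, 16, 1, 36, 25, 16, 21, 16, 1.
The distinct values are {0, 1, 16, 21, 25, 36, 40, 45}; there are 8 of them.

8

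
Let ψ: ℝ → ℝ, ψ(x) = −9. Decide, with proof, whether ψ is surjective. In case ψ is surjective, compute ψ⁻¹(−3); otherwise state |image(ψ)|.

ψ(x) = −9 for all x, so −8 has no preimage and ψ is not surjective.
Since ψ is not surjective, we state |image(ψ)|: the image of ψ is {−9}, which has 1 element.

1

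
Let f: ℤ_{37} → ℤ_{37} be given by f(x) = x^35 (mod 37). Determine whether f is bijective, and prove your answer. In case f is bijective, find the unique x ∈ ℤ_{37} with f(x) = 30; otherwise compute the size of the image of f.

21

Since 37 is prime, the nonzero elements of ℤ_{37} form a cyclic group of order 36.
As gcd(35, 36) = 1, raising to the 35th power is a bijection on this group: if u^35 ≡ v^35 then (uv^{−1})^35 = 1, and the only element of order dividing gcd(35, 36) = 1 is 1, so u = v.
With f(0) = 0 this makes f injective on all of ℤ_{37}, hence bijective (finite equal-size domain and codomain). In particular f is bijective.
Since f is bijective, we find the preimage of 30. The inverse of x ↦ x^35 on (ℤ_{37})^× is x ↦ x^35, because 35·35 = 1225 = 34·36 + 1 ≡ 1 (mod 36) and x^{36} = 1 for x ≠ 0 (Fermat). So f⁻¹(30) = 30^35 mod 37.
Repeated squaring mod 37: 30^1 ≡ 30, 30^2 ≡ 30² = 900 ≡ 12, 30^4 ≡ 12² = 144 ≡ 33, 30^8 ≡ 33² = 1089 ≡ 16, 30^16 ≡ 16² = 256 ≡ 34, 30^32 ≡ 34² = 1156 ≡ 9. Since 35 = 32 + 2 + 1, 30^35 ≡ 9·12·30: 9·12 = 108 ≡ 34, then 34·30 = 1020 ≡ 21. So 30^35 ≡ 21 (mod 37).
Hence f⁻¹(30) = 21.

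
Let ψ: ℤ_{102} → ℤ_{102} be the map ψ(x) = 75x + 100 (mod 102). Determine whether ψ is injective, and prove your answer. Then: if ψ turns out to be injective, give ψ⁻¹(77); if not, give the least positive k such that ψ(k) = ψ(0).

We have gcd(75, 102) = 3 > 1. Taking s = 0 and t = 34: ψ(0) = 100 and ψ(34) = 75·34 + 100 = 2650 ≡ 100 (mod 102).
So ψ(0) = ψ(34) while 0 ≠ 34, so ψ is not injective.
Since ψ is not injective, we find the least positive k with ψ(k) = ψ(0): this means 75k ≡ 0 (mod 102), i.e. 102 ∣ 75k. Since gcd(75, 102) = 3, dividing through by 3 this holds exactly when 34 ∣ 25k, and as gcd(25, 34) = 1, exactly when 34 ∣ k.
The smallest positive such k is 34.

34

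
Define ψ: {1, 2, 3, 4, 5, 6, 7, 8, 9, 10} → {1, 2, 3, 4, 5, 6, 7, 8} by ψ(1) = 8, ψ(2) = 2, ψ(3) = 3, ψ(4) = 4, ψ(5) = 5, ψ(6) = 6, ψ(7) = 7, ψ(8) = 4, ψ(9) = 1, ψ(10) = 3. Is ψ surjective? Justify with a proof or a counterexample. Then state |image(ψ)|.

Every element of the codomain has a preimage: 1 = ψ(9), 2 = ψ(2), 3 = ψ(3), 4 = ψ(4), 5 = ψ(5), 6 = ψ(6), 7 = ψ(7), 8 = ψ(1).
So ψ is surjective.
The image of ψ is {1, 2, 3, 4, 5, 6, 7, 8}, which has 8 elements.

8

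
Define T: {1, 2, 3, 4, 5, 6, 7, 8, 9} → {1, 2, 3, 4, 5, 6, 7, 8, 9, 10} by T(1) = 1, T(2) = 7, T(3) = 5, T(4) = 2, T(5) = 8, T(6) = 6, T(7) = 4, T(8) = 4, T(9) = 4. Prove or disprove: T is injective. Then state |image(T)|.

T(7) = 4 = T(8) with 7 ≠ 8, so T is not injective.
The image of T is {1, 2, 4, 5, 6, 7, 8}, which has 7 elements.

7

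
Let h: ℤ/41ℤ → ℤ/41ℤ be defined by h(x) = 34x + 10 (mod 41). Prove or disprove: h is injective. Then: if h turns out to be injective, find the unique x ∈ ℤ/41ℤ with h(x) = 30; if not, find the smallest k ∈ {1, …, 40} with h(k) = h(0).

If h(u) = h(v), then 34u ≡ 34v (mod 41). Because gcd(34, 41) = 1, we may cancel 34 to get u ≡ v (mod 41).
Hence h is injective.
We now compute 34⁻¹ mod 41 explicitly. Euclid's algorithm: 41 = 1·34 + 7, 34 = 4·7 + 6, 7 = 1·6 + 1; back-substituting gives 1 = 35·34 − 29·41, so 34⁻¹ ≡ 35 (mod 41).
Since h is injective, we find h⁻¹(30): we need 34x ≡ 30 − 10 ≡ 20 (mod 41). Using 34⁻¹ = 35: x ≡ 35·20 = 700 = 17·41 + 3, so x = 3.
Check: h(3) = 34·3 + 10 = 112 = 2·41 + 30 ≡ 30 (mod 41).

3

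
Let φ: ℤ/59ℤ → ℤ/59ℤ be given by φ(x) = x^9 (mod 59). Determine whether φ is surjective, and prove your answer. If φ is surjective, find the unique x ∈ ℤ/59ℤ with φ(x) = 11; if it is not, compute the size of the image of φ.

54

Since 59 is prime, the nonzero elements of ℤ/59ℤ form a cyclic group of order 58.
As gcd(9, 58) = 1, raising to the 9th power is a bijection on this group: if s^9 ≡ t^9 then (st^{−1})^9 = 1, and the only element of order dividing gcd(9, 58) = 1 is 1, so s = t.
With φ(0) = 0 this makes φ injective on all of ℤ/59ℤ, hence bijective (finite equal-size domain and codomain). In particular φ is surjective.
Since φ is surjective, we find the preimage of 11. The inverse of x ↦ x^9 on (ℤ/59ℤ)^× is x ↦ x^13, because 9·13 = 117 = 2·58 + 1 ≡ 1 (mod 58) and x^{58} = 1 for x ≠ 0 (Fermat). So φ⁻¹(11) = 11^13 mod 59.
Repeated squaring mod 59: 11^1 ≡ 11, 11^2 ≡ 11² = 121 ≡ 3, 11^4 ≡ 3² = 9, 11^8 ≡ 9² = 81 ≡ 22. Since 13 = 8 + 4 + 1, 11^13 ≡ 22·9·11: 22·9 = 198 ≡ 21, then 21·11 = 231 ≡ 54. So 11^13 ≡ 54 (mod 59).
Hence φ⁻¹(11) = 54.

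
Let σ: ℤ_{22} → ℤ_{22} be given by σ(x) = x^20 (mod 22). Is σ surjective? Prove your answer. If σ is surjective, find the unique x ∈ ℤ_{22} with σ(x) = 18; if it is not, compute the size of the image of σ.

σ(1) = 1^20 = 1.
σ(3): Repeated squaring mod 22: 3^1 ≡ 3, 3^2 ≡ 3² = 9, 3^4 ≡ 9² = 81 ≡ 15, 3^8 ≡ 15² = 225 ≡ 5, 3^16 ≡ 5² = 25 ≡ 3. Since 20 = 16 + 4, 3^20 ≡ 3·15: 3·15 = 45 ≡ 1. So 3^20 ≡ 1 (mod 22).
So σ(1) = σ(3) = 1 while 1 ≠ 3, hence σ is not injective.
A non-injective map from the 22-element set ℤ_{22} to itself takes at most 21 distinct values, so it cannot be surjective. Therefore σ is not surjective.
Since σ is not surjective, we determine |image(σ)|. Computing x^20 mod 22 for each x (by repeated squaring, reducing mod 22 at every step), the values σ(0), σ(1), …, σ(21) are: 0, 1, 12, 1, 12, 1, 12, 1, 12, 1, 12, 11, 12, 1, 12, 1, 12, 1, 12, 1, 12, 1.
The distinct values are {0, 1, 11, 12}; there are 4 of them.

4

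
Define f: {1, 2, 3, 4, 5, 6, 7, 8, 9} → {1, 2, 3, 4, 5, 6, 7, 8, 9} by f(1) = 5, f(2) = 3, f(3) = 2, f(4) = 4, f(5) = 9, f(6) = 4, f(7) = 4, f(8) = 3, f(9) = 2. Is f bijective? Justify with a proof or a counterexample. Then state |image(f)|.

f(4) = 4 = f(6) with 4 ≠ 6, so f is not injective, hence not bijective.
The image of f is {2, 3, 4, 5, 9}, which has 5 elements.

5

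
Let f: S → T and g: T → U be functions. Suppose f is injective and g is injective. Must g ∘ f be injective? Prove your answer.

Suppose (g ∘ f)(x_1) = (g ∘ f)(x_2), i.e. g(f(x_1)) = g(f(x_2)).
Since g is injective, f(x_1) = f(x_2). Since f is injective, x_1 = x_2. Hence g ∘ f is injective.

injective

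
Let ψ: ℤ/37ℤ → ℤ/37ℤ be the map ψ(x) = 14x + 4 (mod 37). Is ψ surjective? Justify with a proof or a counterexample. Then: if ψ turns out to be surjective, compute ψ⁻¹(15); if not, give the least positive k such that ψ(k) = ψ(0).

By definition, surjectivity means every element of the codomain has a preimage under ψ.
Since gcd(14, 37) = 1, 14 is invertible modulo 37. Euclid's algorithm: 37 = 2·14 + 9, 14 = 1·9 + 5, 9 = 1·5 + 4, 5 = 1·4 + 1; back-substituting gives 1 = 8·14 − 3·37, so 14⁻¹ ≡ 8 (mod 37).
Then y ↦ 8(y − 4) is a two-sided inverse to ψ, so every y ∈ ℤ/37ℤ has a preimage.
So ψ is surjective.
Since ψ is surjective, we compute ψ⁻¹(15): solve 14x + 4 ≡ 15 (mod 37), i.e. 14x ≡ 11 (mod 37).
Multiplying by 14⁻¹ = 8 gives x ≡ 8·11 = 88 = 2·37 + 14 ≡ 14 (mod 37).
Check: ψ(14) = 14·14 + 4 = 200 = 5·37 + 15 ≡ 15 (mod 37).

14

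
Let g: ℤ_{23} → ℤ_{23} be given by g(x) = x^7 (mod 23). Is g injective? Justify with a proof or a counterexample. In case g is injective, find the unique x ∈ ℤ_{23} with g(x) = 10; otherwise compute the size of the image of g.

Since 23 is prime, the nonzero elements of ℤ_{23} form a cyclic group of order 22.
As gcd(7, 22) = 1, raising to the 7th power is a bijection on this group: if s^7 ≡ t^7 then (st^{−1})^7 = 1, and the only element of order dividing gcd(7, 22) = 1 is 1, so s = t.
With g(0) = 0 this makes g injective on all of ℤ_{23}, hence bijective (finite equal-size domain and codomain). In particular g is injective.
Since g is injective, we find the preimage of 10. The inverse of x ↦ x^7 on (ℤ_{23})^× is x ↦ x^19, because 7·19 = 133 = 6·22 + 1 ≡ 1 (mod 22) and x^{22} = 1 for x ≠ 0 (Fermat). So g⁻¹(10) = 10^19 mod 23.
Repeated squaring mod 23: 10^1 ≡ 10, 10^2 ≡ 10² = 100 ≡ 8, 10^4 ≡ 8² = 64 ≡ 18, 10^8 ≡ 18² = 324 ≡ 2, 10^16 ≡ 2² = 4. Since 19 = 16 + 2 + 1, 10^19 ≡ 4·8·10: 4·8 = 32 ≡ 9, then 9·10 = 90 ≡ 21. So 10^19 ≡ 21 (mod 23).
Hence g⁻¹(10) = 21.

21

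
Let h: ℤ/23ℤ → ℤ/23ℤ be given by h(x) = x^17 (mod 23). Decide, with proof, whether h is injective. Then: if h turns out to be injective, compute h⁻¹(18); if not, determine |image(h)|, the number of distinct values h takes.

Since 23 is prime, the nonzero elements of ℤ/23ℤ form a cyclic group of order 22.
As gcd(17, 22) = 1, raising to the 17th power is a bijection on this group: if x_1^17 ≡ x_2^17 then (x_1x_2^{−1})^17 = 1, and the only element of order dividing gcd(17, 22) = 1 is 1, so x_1 = x_2.
With h(0) = 0 this makes h injective on all of ℤ/23ℤ, hence bijective (finite equal-size domain and codomain). In particular h is injective.
Since h is injective, we find the preimage of 18. The inverse of x ↦ x^17 on (ℤ/23ℤ)^× is x ↦ x^13, because 17·13 = 221 = 10·22 + 1 ≡ 1 (mod 22) and x^{22} = 1 for x ≠ 0 (Fermat). So h⁻¹(18) = 18^13 mod 23.
Repeated squaring mod 23: 18^1 ≡ 18, 18^2 ≡ 18² = 324 ≡ 2, 18^4 ≡ 2² = 4, 18^8 ≡ 4² = 16. Since 13 = 8 + 4 + 1, 18^13 ≡ 16·4·18: 16·4 = 64 ≡ 18, then 18·18 = 324 ≡ 2. So 18^13 ≡ 2 (mod 23).
Hence h⁻¹(18) = 2.

2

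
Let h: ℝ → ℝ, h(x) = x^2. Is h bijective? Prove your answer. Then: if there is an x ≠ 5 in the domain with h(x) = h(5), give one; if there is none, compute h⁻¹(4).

h(5) = 25 = (−5)^2 = h(−5) (since 2 is even), with 5 ≠ −5. So h is not injective, hence not bijective.
For the follow-up, such an x exists: taking x = −5 ∈ ℝ gives h(−5) = 25 = h(5) with −5 ≠ 5.

-5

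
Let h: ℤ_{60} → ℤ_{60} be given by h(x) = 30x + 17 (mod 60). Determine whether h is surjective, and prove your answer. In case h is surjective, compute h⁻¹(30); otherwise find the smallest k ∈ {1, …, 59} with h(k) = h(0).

Since gcd(30, 60) = 30, we have 30x ≡ 0 (mod 30) for all x, so h(x) ≡ 17 (mod 30).
But 0 ≢ 17 (mod 30), so 0 ∈ ℤ_{60} has no preimage. So h is not surjective.
Since h is not surjective, we find the least positive k with h(k) = h(0): this means 30k ≡ 0 (mod 60), i.e. 60 ∣ 30k. Since gcd(30, 60) = 30, dividing through by 30 this holds exactly when 2 ∣ k.
The smallest positive such k is 2.

2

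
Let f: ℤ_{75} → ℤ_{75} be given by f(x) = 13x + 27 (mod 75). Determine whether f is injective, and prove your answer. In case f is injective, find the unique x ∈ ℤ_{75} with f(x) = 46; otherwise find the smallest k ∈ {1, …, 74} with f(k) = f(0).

13

If f(s) = f(t), then 13s ≡ 13t (mod 75). Because gcd(13, 75) = 1, we may cancel 13 to get s ≡ t (mod 75).
So f is injective.
We now compute 13⁻¹ mod 75 explicitly. Euclid's algorithm: 75 = 5·13 + 10, 13 = 1·10 + 3, 10 = 3·3 + 1; back-substituting gives 1 = 52·13 − 9·75, so 13⁻¹ ≡ 52 (mod 75).
Since f is injective, we compute f⁻¹(46): solve 13x + 27 ≡ 46 (mod 75), i.e. 13x ≡ 19 (mod 75).
Multiplying by 13⁻¹ = 52 gives x ≡ 52·19 = 988 = 13·75 + 13 ≡ 13 (mod 75).
Check: f(13) = 13·13 + 27 = 196 = 2·75 + 46 ≡ 46 (mod 75).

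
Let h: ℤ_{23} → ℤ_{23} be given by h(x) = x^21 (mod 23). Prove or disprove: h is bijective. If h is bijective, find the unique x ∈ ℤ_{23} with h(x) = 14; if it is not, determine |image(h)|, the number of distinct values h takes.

5

Since 23 is prime, the nonzero elements of ℤ_{23} form a cyclic group of order 22.
As gcd(21, 22) = 1, raising to the 21st power is a bijection on this group: if s^21 ≡ t^21 then (st^{−1})^21 = 1, and the only element of order dividing gcd(21, 22) = 1 is 1, so s = t.
With h(0) = 0 this makes h injective on all of ℤ_{23}, hence bijective (finite equal-size domain and codomain). In particular h is bijective.
Since h is bijective, we find the preimage of 14. The inverse of x ↦ x^21 on (ℤ_{23})^× is x ↦ x^21, because 21·21 = 441 = 20·22 + 1 ≡ 1 (mod 22) and x^{22} = 1 for x ≠ 0 (Fermat). So h⁻¹(14) = 14^21 mod 23.
Repeated squaring mod 23: 14^1 ≡ 14, 14^2 ≡ 14² = 196 ≡ 12, 14^4 ≡ 12² = 144 ≡ 6, 14^8 ≡ 6² = 36 ≡ 13, 14^16 ≡ 13² = 169 ≡ 8. Since 21 = 16 + 4 + 1, 14^21 ≡ 8·6·14: 8·6 = 48 ≡ 2, then 2·14 = 28 ≡ 5. So 14^21 ≡ 5 (mod 23).
Hence h⁻¹(14) = 5.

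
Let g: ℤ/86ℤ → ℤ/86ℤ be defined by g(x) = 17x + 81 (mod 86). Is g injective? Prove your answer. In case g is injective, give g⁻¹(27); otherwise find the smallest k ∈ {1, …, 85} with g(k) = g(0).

12

If g(a) = g(b), then 17a ≡ 17b (mod 86). Because gcd(17, 86) = 1, we may cancel 17 to get a ≡ b (mod 86).
Therefore g is injective.
We now compute 17⁻¹ mod 86 explicitly. Euclid's algorithm: 86 = 5·17 + 1; back-substituting gives 1 = 81·17 − 16·86, so 17⁻¹ ≡ 81 (mod 86).
Since g is injective, we find g⁻¹(27): we need 17x ≡ 27 − 81 ≡ 32 (mod 86). Using 17⁻¹ = 81: x ≡ 81·32 = 2592 = 30·86 + 12, so x = 12.
Check: g(12) = 17·12 + 81 = 285 = 3·86 + 27 ≡ 27 (mod 86).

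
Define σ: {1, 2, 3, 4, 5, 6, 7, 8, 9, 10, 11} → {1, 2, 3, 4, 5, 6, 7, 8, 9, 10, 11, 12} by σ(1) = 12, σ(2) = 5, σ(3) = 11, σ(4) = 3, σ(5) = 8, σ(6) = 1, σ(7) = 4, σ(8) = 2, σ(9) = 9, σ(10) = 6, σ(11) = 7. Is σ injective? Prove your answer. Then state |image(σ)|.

The values σ(1), …, σ(11) are 12, 5, 11, 3, 8, 1, 4, 2, 9, 6, 7 — all distinct.
So σ(x_1) = σ(x_2) only when x_1 = x_2, and σ is injective.
The image of σ is {1, 2, 3, 4, 5, 6, 7, 8, 9, 11, 12}, which has 11 elements.

11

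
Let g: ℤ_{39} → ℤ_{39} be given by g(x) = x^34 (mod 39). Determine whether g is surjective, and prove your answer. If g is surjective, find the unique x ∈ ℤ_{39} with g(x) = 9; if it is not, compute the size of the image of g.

g(5): Repeated squaring mod 39: 5^1 ≡ 5, 5^2 ≡ 5² = 25, 5^4 ≡ 25² = 625 ≡ 1, 5^8 ≡ 1² = 1, 5^16 ≡ 1² = 1, 5^32 ≡ 1² = 1. Since 34 = 32 + 2, 5^34 ≡ 1·25: 1·25 = 25. So 5^34 ≡ 25 (mod 39).
g(8): Repeated squaring mod 39: 8^1 ≡ 8, 8^2 ≡ 8² = 64 ≡ 25, 8^4 ≡ 25² = 625 ≡ 1, 8^8 ≡ 1² = 1, 8^16 ≡ 1² = 1, 8^32 ≡ 1² = 1. Since 34 = 32 + 2, 8^34 ≡ 1·25: 1·25 = 25. So 8^34 ≡ 25 (mod 39).
So g(5) = g(8) = 25 while 5 ≠ 8, hence g is not injective.
A non-injective map from the 39-element set ℤ_{39} to itself takes at most 38 distinct values, so it cannot be surjective. Thus g is not surjective.
Since g is not surjective, we determine |image(g)|. Computing x^34 mod 39 for each x (by repeated squaring, reducing mod 39 at every step), the values g(0), g(1), …, g(38) are: 0, 1, 10, 3, 22, 25, 30, 4, 25, 9, 16, 10, 27, 13, 1, 36, 16, 22, 12, 4, 4, 12, 22, 16, 36, 1, 13, 27, 10, 16, 9, 25, 4, 30, 25, 22, 3, 10, 1.
The distinct values are {0, 1, 3, 4, 9, 10, 12, 13, 16, 22, 25, 27, 30, 36}; there are 14 of them.

14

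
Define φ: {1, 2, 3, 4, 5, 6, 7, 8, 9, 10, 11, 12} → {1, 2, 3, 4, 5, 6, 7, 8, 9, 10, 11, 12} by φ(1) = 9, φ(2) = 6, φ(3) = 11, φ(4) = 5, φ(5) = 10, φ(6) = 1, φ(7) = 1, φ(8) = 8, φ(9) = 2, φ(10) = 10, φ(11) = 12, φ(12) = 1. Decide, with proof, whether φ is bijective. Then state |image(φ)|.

φ(6) = 1 = φ(7) with 6 ≠ 7, so φ is not injective, hence not bijective.
The image of φ is {1, 2, 5, 6, 8, 9, 10, 11, 12}, which has 9 elements.

9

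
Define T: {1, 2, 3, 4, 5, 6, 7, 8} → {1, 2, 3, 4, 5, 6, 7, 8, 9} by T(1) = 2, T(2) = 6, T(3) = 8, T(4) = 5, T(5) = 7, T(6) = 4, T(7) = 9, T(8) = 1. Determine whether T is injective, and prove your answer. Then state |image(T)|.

8

The values T(1), …, T(8) are 2, 6, 8, 5, 7, 4, 9, 1 — all distinct.
So T(s) = T(t) only when s = t, and T is injective.
The image of T is {1, 2, 4, 5, 6, 7, 8, 9}, which has 8 elements.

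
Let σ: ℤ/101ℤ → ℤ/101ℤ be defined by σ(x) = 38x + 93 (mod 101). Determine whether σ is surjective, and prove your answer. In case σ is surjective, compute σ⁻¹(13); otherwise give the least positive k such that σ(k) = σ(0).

67

Since gcd(38, 101) = 1, 38 is invertible modulo 101. Euclid's algorithm: 101 = 2·38 + 25, 38 = 1·25 + 13, 25 = 1·13 + 12, 13 = 1·12 + 1; back-substituting gives 1 = 8·38 − 3·101, so 38⁻¹ ≡ 8 (mod 101).
For any y ∈ ℤ/101ℤ, x = 8(y − 93) mod 101 satisfies σ(x) = 38·8(y − 93) + 93 ≡ y (since 38·8 ≡ 1 mod 101). So every y has a preimage.
Thus σ is surjective.
Since σ is surjective, we find σ⁻¹(13): we need 38x ≡ 13 − 93 ≡ 21 (mod 101). Using 38⁻¹ = 8: x ≡ 8·21 = 168 = 1·101 + 67, so x = 67.
Check: σ(67) = 38·67 + 93 = 2639 = 26·101 + 13 ≡ 13 (mod 101).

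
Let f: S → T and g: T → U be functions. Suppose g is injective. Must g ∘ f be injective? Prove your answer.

No. Take S = {1, 2}, T = U = {1, 2}, f(1) = f(2) = 1, and g = identity (injective).
Then (g ∘ f)(1) = (g ∘ f)(2) = 1 with 1 ≠ 2, so g ∘ f is not injective.

not injective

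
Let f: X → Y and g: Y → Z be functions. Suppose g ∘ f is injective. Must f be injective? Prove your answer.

Suppose f(a) = f(b). Applying g: (g ∘ f)(a) = (g ∘ f)(b). Since g ∘ f is injective, a = b. Thus f is injective.

injective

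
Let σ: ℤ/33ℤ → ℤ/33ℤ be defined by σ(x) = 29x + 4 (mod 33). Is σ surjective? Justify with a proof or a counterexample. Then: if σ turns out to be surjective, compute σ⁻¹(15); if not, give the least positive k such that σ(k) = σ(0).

Since gcd(29, 33) = 1, 29 is invertible modulo 33. Euclid's algorithm: 33 = 1·29 + 4, 29 = 7·4 + 1; back-substituting gives 1 = 8·29 − 7·33, so 29⁻¹ ≡ 8 (mod 33).
Then y ↦ 8(y − 4) is a two-sided inverse to σ, so every y ∈ ℤ/33ℤ has a preimage.
Thus σ is surjective.
Since σ is surjective, we compute σ⁻¹(15): solve 29x + 4 ≡ 15 (mod 33), i.e. 29x ≡ 11 (mod 33).
Multiplying by 29⁻¹ = 8 gives x ≡ 8·11 = 88 = 2·33 + 22 ≡ 22 (mod 33).
Check: σ(22) = 29·22 + 4 = 642 = 19·33 + 15 ≡ 15 (mod 33).

22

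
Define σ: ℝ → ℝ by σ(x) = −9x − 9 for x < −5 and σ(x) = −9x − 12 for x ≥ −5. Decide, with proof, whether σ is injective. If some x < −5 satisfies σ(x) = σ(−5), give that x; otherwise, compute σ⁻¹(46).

Both pieces are strictly decreasing (slopes −9 and −9), so each is injective on its own interval.
The left piece maps (−∞, −5) onto (36, ∞); the right piece maps [−5, ∞) onto (−∞, 33].
These images are disjoint, so no value is attained by both pieces. Hence σ is injective.
Because the two images are disjoint, no x < −5 has σ(x) = σ(−5), so we compute σ⁻¹(46): 46 lies in (36, ∞), so solve −9x − 9 = 46: x = (46 + 9)/(−9) = −55/9.

-55/9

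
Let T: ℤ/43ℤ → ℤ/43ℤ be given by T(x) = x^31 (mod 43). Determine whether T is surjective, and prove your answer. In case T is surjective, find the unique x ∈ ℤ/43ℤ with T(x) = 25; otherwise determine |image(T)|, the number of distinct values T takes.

Since 43 is prime, the nonzero elements of ℤ/43ℤ form a cyclic group of order 42.
As gcd(31, 42) = 1, raising to the 31st power is a bijection on this group: if a^31 ≡ b^31 then (ab^{−1})^31 = 1, and the only element of order dividing gcd(31, 42) = 1 is 1, so a = b.
With T(0) = 0 this makes T injective on all of ℤ/43ℤ, hence bijective (finite equal-size domain and codomain). In particular T is surjective.
Since T is surjective, we find the preimage of 25. The inverse of x ↦ x^31 on (ℤ/43ℤ)^× is x ↦ x^19, because 31·19 = 589 = 14·42 + 1 ≡ 1 (mod 42) and x^{42} = 1 for x ≠ 0 (Fermat). So T⁻¹(25) = 25^19 mod 43.
Repeated squaring mod 43: 25^1 ≡ 25, 25^2 ≡ 25² = 625 ≡ 23, 25^4 ≡ 23² = 529 ≡ 13, 25^8 ≡ 13² = 169 ≡ 40, 25^16 ≡ 40² = 1600 ≡ 9. Since 19 = 16 + 2 + 1, 25^19 ≡ 9·23·25: 9·23 = 207 ≡ 35, then 35·25 = 875 ≡ 15. So 25^19 ≡ 15 (mod 43).
Hence T⁻¹(25) = 15.

15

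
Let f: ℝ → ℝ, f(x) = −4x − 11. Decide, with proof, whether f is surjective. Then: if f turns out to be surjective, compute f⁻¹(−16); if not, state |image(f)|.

For any y ∈ ℝ, x = (y + 11)/(−4) satisfies f(x) = y.
So f is surjective.
Since f is surjective, we compute f⁻¹(−16) = (−16 + 11)/(−4) = 5/4.

5/4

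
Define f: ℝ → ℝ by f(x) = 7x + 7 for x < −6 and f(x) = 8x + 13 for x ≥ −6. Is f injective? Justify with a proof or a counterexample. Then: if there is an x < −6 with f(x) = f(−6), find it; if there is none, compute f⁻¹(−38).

-45/7

Both pieces are strictly increasing (slopes 7 and 8), so each is injective on its own interval.
The left piece maps (−∞, −6) onto (−∞, −35); the right piece maps [−6, ∞) onto [−35, ∞).
These images are disjoint, so no value is attained by both pieces. So f is injective.
Because the two images are disjoint, no x < −6 has f(x) = f(−6), so we compute f⁻¹(−38): −38 lies in (−∞, −35), so solve 7x + 7 = −38: x = (−38 − 7)/7 = −45/7.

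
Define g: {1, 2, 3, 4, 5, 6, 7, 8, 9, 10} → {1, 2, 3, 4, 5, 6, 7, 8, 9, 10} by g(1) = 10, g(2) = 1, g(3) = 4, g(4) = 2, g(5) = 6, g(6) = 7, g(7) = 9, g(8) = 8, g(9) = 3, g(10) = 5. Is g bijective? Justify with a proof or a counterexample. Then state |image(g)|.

The values 10, 1, 4, 2, 6, 7, 9, 8, 3, 5 are a permutation of {1, 2, 3, 4, 5, 6, 7, 8, 9, 10}: each element appears exactly once.
So g is injective and surjective, hence bijective.
The image of g is {1, 2, 3, 4, 5, 6, 7, 8, 9, 10}, which has 10 elements.

10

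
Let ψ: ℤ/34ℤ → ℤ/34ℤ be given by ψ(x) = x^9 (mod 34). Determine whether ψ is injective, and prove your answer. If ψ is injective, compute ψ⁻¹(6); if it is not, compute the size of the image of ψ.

28

Computing x^9 mod 34 for each x (by repeated squaring, reducing mod 34 at every step), the values ψ(0), ψ(1), …, ψ(33) are: 0, 1, 2, 31, 4, 29, 28, 27, 8, 9, 24, 23, 22, 13, 20, 15, 16, 17, 18, 19, 14, 21, 12, 11, 10, 25, 26, 7, 6, 5, 30, 3, 32, 33.
Every element of ℤ/34ℤ appears exactly once in this list, so ψ is a bijection, and in particular injective.
Since ψ is injective, we read off the preimage of 6 from the same table: ψ(28) = 6, so ψ⁻¹(6) = 28.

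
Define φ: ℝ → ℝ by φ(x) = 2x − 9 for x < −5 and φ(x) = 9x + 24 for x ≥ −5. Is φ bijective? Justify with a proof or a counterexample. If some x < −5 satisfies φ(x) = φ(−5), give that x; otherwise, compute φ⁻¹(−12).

-6

Both pieces are strictly increasing (slopes 2 and 9), so each is injective on its own interval.
The left piece maps (−∞, −5) onto (−∞, −19); the right piece maps [−5, ∞) onto [−21, ∞).
These images overlap. In particular φ(−5) = −21 (right piece), and solving 2x − 9 = −21 on the left piece gives x = −6 < −5.
So φ(−6) = φ(−5) with −6 ≠ −5, and φ is not injective, hence not bijective. This x = −6 is the requested value below −5.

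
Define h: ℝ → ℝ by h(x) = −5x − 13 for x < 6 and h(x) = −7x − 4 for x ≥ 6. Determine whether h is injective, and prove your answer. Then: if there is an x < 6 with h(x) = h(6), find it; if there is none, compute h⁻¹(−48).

44/7

Both pieces are strictly decreasing (slopes −5 and −7), so each is injective on its own interval.
The left piece maps (−∞, 6) onto (−43, ∞); the right piece maps [6, ∞) onto (−∞, −46].
These images are disjoint, so no value is attained by both pieces. Hence h is injective.
Because the two images are disjoint, no x < 6 has h(x) = h(6), so we compute h⁻¹(−48): −48 lies in (−∞, −46], so solve −7x − 4 = −48: x = (−48 + 4)/(−7) = 44/7.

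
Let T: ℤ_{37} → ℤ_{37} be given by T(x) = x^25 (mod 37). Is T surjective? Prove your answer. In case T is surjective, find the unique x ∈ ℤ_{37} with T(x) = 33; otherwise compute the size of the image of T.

34

Since 37 is prime, the nonzero elements of ℤ_{37} form a cyclic group of order 36.
As gcd(25, 36) = 1, raising to the 25th power is a bijection on this group: if x_1^25 ≡ x_2^25 then (x_1x_2^{−1})^25 = 1, and the only element of order dividing gcd(25, 36) = 1 is 1, so x_1 = x_2.
With T(0) = 0 this makes T injective on all of ℤ_{37}, hence bijective (finite equal-size domain and codomain). In particular T is surjective.
Since T is surjective, we find the preimage of 33. The inverse of x ↦ x^25 on (ℤ_{37})^× is x ↦ x^13, because 25·13 = 325 = 9·36 + 1 ≡ 1 (mod 36) and x^{36} = 1 for x ≠ 0 (Fermat). So T⁻¹(33) = 33^13 mod 37.
Repeated squaring mod 37: 33^1 ≡ 33, 33^2 ≡ 33² = 1089 ≡ 16, 33^4 ≡ 16² = 256 ≡ 34, 33^8 ≡ 34² = 1156 ≡ 9. Since 13 = 8 + 4 + 1, 33^13 ≡ 9·34·33: 9·34 = 306 ≡ 10, then 10·33 = 330 ≡ 34. So 33^13 ≡ 34 (mod 37).
Hence T⁻¹(33) = 34.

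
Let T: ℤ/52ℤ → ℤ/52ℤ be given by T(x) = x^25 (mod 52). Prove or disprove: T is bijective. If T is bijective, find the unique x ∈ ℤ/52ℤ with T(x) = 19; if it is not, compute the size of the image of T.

39

T(0) = 0^25 = 0.
T(26): Repeated squaring mod 52: 26^1 ≡ 26, 26^2 ≡ 26² = 676 ≡ 0, 26^4 ≡ 0² = 0, 26^8 ≡ 0² = 0, 26^16 ≡ 0² = 0. Since 25 = 16 + 8 + 1, 26^25 ≡ 0·0·26: 0·0 = 0, then 0·26 = 0. So 26^25 ≡ 0 (mod 52).
So T(0) = T(26) = 0 while 0 ≠ 26, so T is not injective, hence not bijective.
Since T is not bijective, we determine |image(T)|. Computing x^25 mod 52 for each x (by repeated squaring, reducing mod 52 at every step), the values T(0), T(1), …, T(51) are: 0, 1, 28, 3, 4, 5, 32, 7, 8, 9, 36, 11, 12, 13, 40, 15, 16, 17, 44, 19, 20, 21, 48, 23, 24, 25, 0, 27, 28, 29, 4, 31, 32, 33, 8, 35, 36, 37, 12, 39, 40, 41, 16, 43, 44, 45, 20, 47, 48, 49, 24, 51.
The distinct values are {0, 1, 3, 4, 5, 7, 8, 9, 11, 12, 13, 15, 16, 17, 19, 20, 21, 23, 24, 25, 27, 28, 29, 31, 32, 33, 35, 36, 37, 39, 40, 41, 43, 44, 45, 47, 48, 49, 51}; there are 39 of them.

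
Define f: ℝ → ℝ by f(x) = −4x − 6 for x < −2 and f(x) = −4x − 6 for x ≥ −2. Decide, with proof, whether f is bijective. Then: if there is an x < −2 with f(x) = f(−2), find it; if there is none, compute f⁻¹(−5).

-1/4

Both pieces are strictly decreasing (slopes −4 and −4), so each is injective on its own interval.
The left piece maps (−∞, −2) onto (2, ∞); the right piece maps [−2, ∞) onto (−∞, 2].
Since 2 = 2, the images partition ℝ: f is injective and surjective, hence bijective.
Because the two images are disjoint, no x < −2 has f(x) = f(−2), so we compute f⁻¹(−5): −5 lies in (−∞, 2], so solve −4x − 6 = −5: x = (−5 + 6)/(−4) = −1/4.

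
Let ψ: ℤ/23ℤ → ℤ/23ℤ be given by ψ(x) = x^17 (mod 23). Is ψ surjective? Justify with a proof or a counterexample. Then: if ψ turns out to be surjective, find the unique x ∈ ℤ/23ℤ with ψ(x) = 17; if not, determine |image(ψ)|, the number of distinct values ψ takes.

10

Since 23 is prime, the nonzero elements of ℤ/23ℤ form a cyclic group of order 22.
As gcd(17, 22) = 1, raising to the 17th power is a bijection on this group: if s^17 ≡ t^17 then (st^{−1})^17 = 1, and the only element of order dividing gcd(17, 22) = 1 is 1, so s = t.
With ψ(0) = 0 this makes ψ injective on all of ℤ/23ℤ, hence bijective (finite equal-size domain and codomain). In particular ψ is surjective.
Since ψ is surjective, we find the preimage of 17. The inverse of x ↦ x^17 on (ℤ/23ℤ)^× is x ↦ x^13, because 17·13 = 221 = 10·22 + 1 ≡ 1 (mod 22) and x^{22} = 1 for x ≠ 0 (Fermat). So ψ⁻¹(17) = 17^13 mod 23.
Repeated squaring mod 23: 17^1 ≡ 17, 17^2 ≡ 17² = 289 ≡ 13, 17^4 ≡ 13² = 169 ≡ 8, 17^8 ≡ 8² = 64 ≡ 18. Since 13 = 8 + 4 + 1, 17^13 ≡ 18·8·17: 18·8 = 144 ≡ 6, then 6·17 = 102 ≡ 10. So 17^13 ≡ 10 (mod 23).
Hence ψ⁻¹(17) = 10.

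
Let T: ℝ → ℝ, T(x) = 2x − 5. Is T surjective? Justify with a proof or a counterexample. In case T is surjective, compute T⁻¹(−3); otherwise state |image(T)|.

For any y ∈ ℝ, x = (y + 5)/2 satisfies T(x) = y.
Thus T is surjective.
Since T is surjective, we compute T⁻¹(−3) = (−3 + 5)/2 = 1.

1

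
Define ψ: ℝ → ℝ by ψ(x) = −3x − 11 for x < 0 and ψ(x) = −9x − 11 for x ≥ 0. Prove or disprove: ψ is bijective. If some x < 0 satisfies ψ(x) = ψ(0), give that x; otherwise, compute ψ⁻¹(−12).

Both pieces are strictly decreasing (slopes −3 and −9), so each is injective on its own interval.
The left piece maps (−∞, 0) onto (−11, ∞); the right piece maps [0, ∞) onto (−∞, −11].
Since −11 = −11, the images partition ℝ: ψ is injective and surjective, hence bijective.
Because the two images are disjoint, no x < 0 has ψ(x) = ψ(0), so we compute ψ⁻¹(−12): −12 lies in (−∞, −11], so solve −9x − 11 = −12: x = (−12 + 11)/(−9) = 1/9.

1/9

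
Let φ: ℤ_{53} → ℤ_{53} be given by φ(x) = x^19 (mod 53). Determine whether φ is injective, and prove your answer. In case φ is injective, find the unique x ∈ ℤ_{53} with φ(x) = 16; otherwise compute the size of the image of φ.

47

Since 53 is prime, the nonzero elements of ℤ_{53} form a cyclic group of order 52.
As gcd(19, 52) = 1, raising to the 19th power is a bijection on this group: if u^19 ≡ v^19 then (uv^{−1})^19 = 1, and the only element of order dividing gcd(19, 52) = 1 is 1, so u = v.
With φ(0) = 0 this makes φ injective on all of ℤ_{53}, hence bijective (finite equal-size domain and codomain). In particular φ is injective.
Since φ is injective, we find the preimage of 16. The inverse of x ↦ x^19 on (ℤ_{53})^× is x ↦ x^11, because 19·11 = 209 = 4·52 + 1 ≡ 1 (mod 52) and x^{52} = 1 for x ≠ 0 (Fermat). So φ⁻¹(16) = 16^11 mod 53.
Repeated squaring mod 53: 16^1 ≡ 16, 16^2 ≡ 16² = 256 ≡ 44, 16^4 ≡ 44² = 1936 ≡ 28, 16^8 ≡ 28² = 784 ≡ 42. Since 11 = 8 + 2 + 1, 16^11 ≡ 42·44·16: 42·44 = 1848 ≡ 46, then 46·16 = 736 ≡ 47. So 16^11 ≡ 47 (mod 53).
Hence φ⁻¹(16) = 47.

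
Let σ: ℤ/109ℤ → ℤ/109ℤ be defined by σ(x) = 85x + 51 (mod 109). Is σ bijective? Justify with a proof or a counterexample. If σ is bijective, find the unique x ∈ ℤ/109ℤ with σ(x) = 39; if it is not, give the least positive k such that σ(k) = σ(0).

Suppose σ(x_1) = σ(x_2) in ℤ/109ℤ. Then 85x_1 + 51 ≡ 85x_2 + 51 (mod 109), therefore 85(x_1 − x_2) ≡ 0 (mod 109).
Since gcd(85, 109) = 1, 85 is invertible modulo 109, hence x_1 − x_2 ≡ 0 (mod 109), i.e. x_1 = x_2.
We now compute 85⁻¹ mod 109 explicitly. Euclid's algorithm: 109 = 1·85 + 24, 85 = 3·24 + 13, 24 = 1·13 + 11, 13 = 1·11 + 2, 11 = 5·2 + 1; back-substituting gives 1 = 59·85 − 46·109, so 85⁻¹ ≡ 59 (mod 109).
Then y ↦ 59(y − 51) is a two-sided inverse to σ, so every y ∈ ℤ/109ℤ has a preimage.
So σ is bijective.
Since σ is bijective, we find σ⁻¹(39): we need 85x ≡ 39 − 51 ≡ 97 (mod 109). Using 85⁻¹ = 59: x ≡ 59·97 = 5723 = 52·109 + 55, so x = 55.
Check: σ(55) = 85·55 + 51 = 4726 = 43·109 + 39 ≡ 39 (mod 109).

55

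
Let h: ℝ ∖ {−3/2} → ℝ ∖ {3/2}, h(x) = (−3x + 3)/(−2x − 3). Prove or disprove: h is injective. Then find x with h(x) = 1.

Suppose h(a) = h(b). Cross-multiplying: (−3a + 3)(−2b − 3) = (−3b + 3)(−2a − 3).
Expanding both sides and cancelling the symmetric terms leaves 15·(a − b) = 0. Since 15 ≠ 0, a = b. Therefore h is injective.
Solving h(x) = 1: cross-multiplying gives −3x + 3 = 1(−2x − 3), which rearranges to −1x = −6, so x = 6.

6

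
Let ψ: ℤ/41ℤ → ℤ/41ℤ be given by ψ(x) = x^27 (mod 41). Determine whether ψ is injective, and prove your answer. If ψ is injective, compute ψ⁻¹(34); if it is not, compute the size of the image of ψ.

26

Since 41 is prime, the nonzero elements of ℤ/41ℤ form a cyclic group of order 40.
As gcd(27, 40) = 1, raising to the 27th power is a bijection on this group: if x_1^27 ≡ x_2^27 then (x_1x_2^{−1})^27 = 1, and the only element of order dividing gcd(27, 40) = 1 is 1, so x_1 = x_2.
With ψ(0) = 0 this makes ψ injective on all of ℤ/41ℤ, hence bijective (finite equal-size domain and codomain). In particular ψ is injective.
Since ψ is injective, we find the preimage of 34. The inverse of x ↦ x^27 on (ℤ/41ℤ)^× is x ↦ x^3, because 27·3 = 81 = 2·40 + 1 ≡ 1 (mod 40) and x^{40} = 1 for x ≠ 0 (Fermat). So ψ⁻¹(34) = 34^3 mod 41.
Repeated squaring mod 41: 34^1 ≡ 34, 34^2 ≡ 34² = 1156 ≡ 8. Since 3 = 2 + 1, 34^3 ≡ 8·34: 8·34 = 272 ≡ 26. So 34^3 ≡ 26 (mod 41).
Hence ψ⁻¹(34) = 26.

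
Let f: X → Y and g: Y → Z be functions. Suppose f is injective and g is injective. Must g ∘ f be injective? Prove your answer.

Suppose (g ∘ f)(x_1) = (g ∘ f)(x_2), i.e. g(f(x_1)) = g(f(x_2)).
Since g is injective, f(x_1) = f(x_2). Since f is injective, x_1 = x_2. Hence g ∘ f is injective.

injective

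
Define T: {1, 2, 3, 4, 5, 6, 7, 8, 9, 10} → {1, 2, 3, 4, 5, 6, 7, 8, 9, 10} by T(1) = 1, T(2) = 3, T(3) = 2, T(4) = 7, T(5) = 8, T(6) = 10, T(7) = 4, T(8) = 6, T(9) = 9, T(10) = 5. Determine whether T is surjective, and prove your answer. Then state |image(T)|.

10

Every element of the codomain has a preimage: 1 = T(1), 2 = T(3), 3 = T(2), 4 = T(7), 5 = T(10), 6 = T(8), 7 = T(4), 8 = T(5), 9 = T(9), 10 = T(6).
Thus T is surjective.
The image of T is {1, 2, 3, 4, 5, 6, 7, 8, 9, 10}, which has 10 elements.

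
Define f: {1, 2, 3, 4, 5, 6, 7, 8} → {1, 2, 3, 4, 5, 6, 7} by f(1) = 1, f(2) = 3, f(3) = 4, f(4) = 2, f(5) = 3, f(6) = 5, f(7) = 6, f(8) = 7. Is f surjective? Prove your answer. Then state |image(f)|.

Every element of the codomain has a preimage: 1 = f(1), 2 = f(4), 3 = f(2), 4 = f(3), 5 = f(6), 6 = f(7), 7 = f(8).
So f is surjective.
The image of f is {1, 2, 3, 4, 5, 6, 7}, which has 7 elements.

7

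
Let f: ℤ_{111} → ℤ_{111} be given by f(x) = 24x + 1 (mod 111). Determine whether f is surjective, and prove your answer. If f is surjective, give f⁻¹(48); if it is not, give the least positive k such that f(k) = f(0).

Recall that f is surjective if every y in the codomain equals f(x) for some x in the domain.
Since gcd(24, 111) = 3, we have 24x ≡ 0 (mod 3) for all x, so f(x) ≡ 1 (mod 3).
But 0 ≢ 1 (mod 3), so 0 ∈ ℤ_{111} has no preimage. Hence f is not surjective.
Since f is not surjective, we find the least positive k with f(k) = f(0): this means 24k ≡ 0 (mod 111), i.e. 111 ∣ 24k. Since gcd(24, 111) = 3, dividing through by 3 this holds exactly when 37 ∣ 8k, and as gcd(8, 37) = 1, exactly when 37 ∣ k.
The smallest positive such k is 37.

37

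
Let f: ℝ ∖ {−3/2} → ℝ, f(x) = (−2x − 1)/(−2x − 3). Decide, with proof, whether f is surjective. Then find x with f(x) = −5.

-4/3

If f(x) = 1, cross-multiplying gives −2(−2x − 1) = −2(−2x − 3), which simplifies to 2 = 6 — false.  So 1 has no preimage and f is not surjective.
Solving f(x) = −5: cross-multiplying gives −2x − 1 = −5(−2x − 3), which rearranges to −12x = 16, so x = −4/3.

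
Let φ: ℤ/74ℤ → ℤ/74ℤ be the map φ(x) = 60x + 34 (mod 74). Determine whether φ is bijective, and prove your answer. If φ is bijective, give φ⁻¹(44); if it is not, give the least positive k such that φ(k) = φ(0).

37

By definition, injectivity means: for all u, v in the domain, φ(u) = φ(v) implies u = v.
We have gcd(60, 74) = 2 > 1. Taking u = 0 and v = 37: φ(0) = 34 and φ(37) = 60·37 + 34 = 2254 ≡ 34 (mod 74).
So φ(0) = φ(37) while 0 ≠ 37, thus φ is not injective, hence not bijective.
Since φ is not bijective, we find the least positive k with φ(k) = φ(0): this means 60k ≡ 0 (mod 74), i.e. 74 ∣ 60k. Since gcd(60, 74) = 2, dividing through by 2 this holds exactly when 37 ∣ 30k, and as gcd(30, 37) = 1, exactly when 37 ∣ k.
The smallest positive such k is 37.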